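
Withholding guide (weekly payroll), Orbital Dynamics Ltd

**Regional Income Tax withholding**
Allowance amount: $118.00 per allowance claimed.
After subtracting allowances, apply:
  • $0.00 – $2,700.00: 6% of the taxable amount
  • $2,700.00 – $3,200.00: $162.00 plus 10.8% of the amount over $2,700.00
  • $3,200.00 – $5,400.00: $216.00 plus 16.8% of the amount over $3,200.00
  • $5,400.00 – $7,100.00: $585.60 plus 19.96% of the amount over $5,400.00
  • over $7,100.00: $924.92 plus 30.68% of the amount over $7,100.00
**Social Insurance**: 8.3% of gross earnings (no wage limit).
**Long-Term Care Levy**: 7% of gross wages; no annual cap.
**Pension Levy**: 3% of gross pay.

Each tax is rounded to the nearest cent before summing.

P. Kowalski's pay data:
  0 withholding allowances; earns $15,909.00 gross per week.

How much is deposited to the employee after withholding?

Regional Income Tax: taxable = $15,909.00
  $924.92 + 30.68% × ($15,909.00 − $7,100.00) = $924.92 + 30.68% × $8,809.00 = $3,627.52
Social Insurance: 8.3% × $15,909.00 = $1,320.45
Long-Term Care Levy: 7% × $15,909.00 = $1,113.63
Pension Levy: 3% × $15,909.00 = $477.27
Total withheld: $3,627.52 + $1,320.45 + $1,113.63 + $477.27 = $6,538.87
Net pay: $15,909.00 − $6,538.87 = $9,370.13

$9,370.13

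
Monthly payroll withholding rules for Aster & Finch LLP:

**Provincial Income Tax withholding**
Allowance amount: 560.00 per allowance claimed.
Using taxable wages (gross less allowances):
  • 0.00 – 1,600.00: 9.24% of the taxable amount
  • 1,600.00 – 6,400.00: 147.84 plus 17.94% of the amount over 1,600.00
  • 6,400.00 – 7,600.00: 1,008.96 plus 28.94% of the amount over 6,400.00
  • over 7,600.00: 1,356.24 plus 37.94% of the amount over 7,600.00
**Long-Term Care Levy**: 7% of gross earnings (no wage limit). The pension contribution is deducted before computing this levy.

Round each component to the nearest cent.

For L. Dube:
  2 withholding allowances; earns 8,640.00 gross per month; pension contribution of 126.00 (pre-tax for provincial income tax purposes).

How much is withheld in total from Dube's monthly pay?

1,892.60

Provincial Income Tax: taxable = 8,640.00 − 126.00 − 2×560.00 = 7,394.00
  1,008.96 + 28.94% × (7,394.00 − 6,400.00) = 1,008.96 + 28.94% × 994.00 = 1,296.62
Long-Term Care Levy: 7% × 8,514.00 = 595.98
Total: 1,296.62 + 595.98 = 1,892.60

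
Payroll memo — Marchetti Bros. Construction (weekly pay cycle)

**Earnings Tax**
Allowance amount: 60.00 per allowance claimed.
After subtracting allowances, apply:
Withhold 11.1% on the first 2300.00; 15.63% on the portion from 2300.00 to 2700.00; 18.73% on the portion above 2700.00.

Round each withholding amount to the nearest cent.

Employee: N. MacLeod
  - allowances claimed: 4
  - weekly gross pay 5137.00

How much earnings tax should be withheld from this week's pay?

Earnings Tax: taxable = 5137.00 − 4×60.00 = 4897.00
  317.82 + 18.73% × (4897.00 − 2700.00) = 317.82 + 18.73% × 2197.00 = 729.32

729.32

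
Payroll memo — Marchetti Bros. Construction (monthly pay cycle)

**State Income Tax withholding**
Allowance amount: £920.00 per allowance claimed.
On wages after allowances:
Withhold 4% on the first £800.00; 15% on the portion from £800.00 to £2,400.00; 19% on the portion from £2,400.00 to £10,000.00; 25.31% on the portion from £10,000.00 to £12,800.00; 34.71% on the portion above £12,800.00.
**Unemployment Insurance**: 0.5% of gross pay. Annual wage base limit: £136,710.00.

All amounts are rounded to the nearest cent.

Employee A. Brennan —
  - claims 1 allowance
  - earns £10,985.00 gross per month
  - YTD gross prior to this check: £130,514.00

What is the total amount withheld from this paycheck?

£1,763.43

State Income Tax: taxable = £10,985.00 − 1×£920.00 = £10,065.00
  £1,716.00 + 25.31% × (£10,065.00 − £10,000.00) = £1,716.00 + 25.31% × £65.00 = £1,732.45
Unemployment Insurance: cap £136,710.00 − YTD £130,514.00 = £6,196.00 subject; 0.5% × £6,196.00 = £30.98
Total: £1,732.45 + £30.98 = £1,763.43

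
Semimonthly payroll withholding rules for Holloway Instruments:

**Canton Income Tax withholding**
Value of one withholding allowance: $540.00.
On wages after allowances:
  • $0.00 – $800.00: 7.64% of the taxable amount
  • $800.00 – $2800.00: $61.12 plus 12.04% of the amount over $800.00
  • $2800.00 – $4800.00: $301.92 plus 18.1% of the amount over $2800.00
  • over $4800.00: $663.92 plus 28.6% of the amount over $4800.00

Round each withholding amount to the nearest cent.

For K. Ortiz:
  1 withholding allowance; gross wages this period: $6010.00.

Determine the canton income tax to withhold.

Canton Income Tax: taxable = $6010.00 − 1×$540.00 = $5470.00
  $663.92 + 28.6% × ($5470.00 − $4800.00) = $663.92 + 28.6% × $670.00 = $855.54

$855.54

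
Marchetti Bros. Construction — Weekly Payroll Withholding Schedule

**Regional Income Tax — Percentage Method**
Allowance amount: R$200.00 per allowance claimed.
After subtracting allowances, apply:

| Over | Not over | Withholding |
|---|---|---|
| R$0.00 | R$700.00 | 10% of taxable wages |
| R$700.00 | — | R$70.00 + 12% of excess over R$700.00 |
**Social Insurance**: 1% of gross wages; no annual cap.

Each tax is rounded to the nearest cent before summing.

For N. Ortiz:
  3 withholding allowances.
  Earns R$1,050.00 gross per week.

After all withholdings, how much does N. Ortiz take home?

R$994.50

Regional Income Tax: taxable = R$1,050.00 − 3×R$200.00 = R$450.00
  10% × R$450.00 = R$45.00
Social Insurance: 1% × R$1,050.00 = R$10.50
Total withheld: R$45.00 + R$10.50 = R$55.50
Net pay: R$1,050.00 − R$55.50 = R$994.50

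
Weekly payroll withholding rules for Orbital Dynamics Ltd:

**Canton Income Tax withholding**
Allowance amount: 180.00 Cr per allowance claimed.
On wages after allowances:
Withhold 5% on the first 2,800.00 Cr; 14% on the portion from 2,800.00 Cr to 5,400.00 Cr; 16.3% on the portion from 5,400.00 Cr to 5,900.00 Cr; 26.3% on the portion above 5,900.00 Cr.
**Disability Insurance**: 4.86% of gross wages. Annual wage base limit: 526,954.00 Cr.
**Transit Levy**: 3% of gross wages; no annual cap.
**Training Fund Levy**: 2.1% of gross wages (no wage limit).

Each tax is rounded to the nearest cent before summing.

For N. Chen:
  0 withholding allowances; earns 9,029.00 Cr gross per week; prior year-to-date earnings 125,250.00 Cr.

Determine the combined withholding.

2,307.72 Cr

Canton Income Tax: taxable = 9,029.00 Cr
  585.50 Cr + 26.3% × (9,029.00 Cr − 5,900.00 Cr) = 585.50 Cr + 26.3% × 3,129.00 Cr = 1,408.43 Cr
Disability Insurance: 4.86% × 9,029.00 Cr = 438.81 Cr
Transit Levy: 3% × 9,029.00 Cr = 270.87 Cr
Training Fund Levy: 2.1% × 9,029.00 Cr = 189.61 Cr
Total: 1,408.43 Cr + 438.81 Cr + 270.87 Cr + 189.61 Cr = 2,307.72 Cr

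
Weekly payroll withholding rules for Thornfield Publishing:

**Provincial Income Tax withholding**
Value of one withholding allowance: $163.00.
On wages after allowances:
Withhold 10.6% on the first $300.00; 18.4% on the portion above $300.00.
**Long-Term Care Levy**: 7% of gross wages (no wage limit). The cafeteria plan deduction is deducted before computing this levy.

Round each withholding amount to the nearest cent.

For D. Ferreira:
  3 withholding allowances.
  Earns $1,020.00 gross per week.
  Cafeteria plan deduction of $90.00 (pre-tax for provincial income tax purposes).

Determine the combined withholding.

$122.84

Provincial Income Tax: taxable = $1,020.00 − $90.00 − 3×$163.00 = $441.00
  $31.80 + 18.4% × ($441.00 − $300.00) = $31.80 + 18.4% × $141.00 = $57.74
Long-Term Care Levy: 7% × $930.00 = $65.10
Total: $57.74 + $65.10 = $122.84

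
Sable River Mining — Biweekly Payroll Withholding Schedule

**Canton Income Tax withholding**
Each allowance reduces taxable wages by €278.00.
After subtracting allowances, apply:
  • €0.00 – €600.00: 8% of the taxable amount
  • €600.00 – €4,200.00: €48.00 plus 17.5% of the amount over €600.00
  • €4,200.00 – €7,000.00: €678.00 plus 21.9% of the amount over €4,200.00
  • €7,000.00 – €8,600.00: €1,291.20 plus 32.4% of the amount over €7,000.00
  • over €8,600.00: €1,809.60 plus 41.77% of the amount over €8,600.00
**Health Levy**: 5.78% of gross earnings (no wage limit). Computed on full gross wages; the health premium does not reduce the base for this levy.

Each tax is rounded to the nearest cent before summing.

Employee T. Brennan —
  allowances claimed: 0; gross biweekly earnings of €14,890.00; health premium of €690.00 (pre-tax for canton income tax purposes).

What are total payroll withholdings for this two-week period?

Canton Income Tax: taxable = €14,890.00 − €690.00 = €14,200.00
  €1,809.60 + 41.77% × (€14,200.00 − €8,600.00) = €1,809.60 + 41.77% × €5,600.00 = €4,148.72
Health Levy: 5.78% × €14,890.00 = €860.64
Total: €4,148.72 + €860.64 = €5,009.36

€5,009.36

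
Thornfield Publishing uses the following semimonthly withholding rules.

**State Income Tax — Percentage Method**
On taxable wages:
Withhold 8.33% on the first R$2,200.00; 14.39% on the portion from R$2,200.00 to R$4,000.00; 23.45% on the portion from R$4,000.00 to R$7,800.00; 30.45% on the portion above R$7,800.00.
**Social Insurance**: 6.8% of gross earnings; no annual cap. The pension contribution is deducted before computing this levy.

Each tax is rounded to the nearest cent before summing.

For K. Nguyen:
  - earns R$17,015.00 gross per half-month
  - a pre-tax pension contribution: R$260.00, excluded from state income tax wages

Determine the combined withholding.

State Income Tax: taxable = R$17,015.00 − R$260.00 = R$16,755.00
  R$1,333.38 + 30.45% × (R$16,755.00 − R$7,800.00) = R$1,333.38 + 30.45% × R$8,955.00 = R$4,060.18
Social Insurance: 6.8% × R$16,755.00 = R$1,139.34
Total: R$4,060.18 + R$1,139.34 = R$5,199.52

R$5,199.52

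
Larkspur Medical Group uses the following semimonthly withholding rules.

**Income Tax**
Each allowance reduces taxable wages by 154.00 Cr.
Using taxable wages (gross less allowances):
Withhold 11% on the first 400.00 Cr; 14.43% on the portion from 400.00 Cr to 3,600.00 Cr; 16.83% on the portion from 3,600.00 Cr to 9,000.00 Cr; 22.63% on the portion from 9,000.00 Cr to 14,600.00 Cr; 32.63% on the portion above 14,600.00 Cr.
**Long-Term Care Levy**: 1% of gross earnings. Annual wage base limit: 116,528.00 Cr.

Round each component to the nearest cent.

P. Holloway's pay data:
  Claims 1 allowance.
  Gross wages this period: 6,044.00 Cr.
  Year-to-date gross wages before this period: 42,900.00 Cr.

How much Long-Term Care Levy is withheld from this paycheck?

60.44 Cr

Long-Term Care Levy: 1% × 6,044.00 Cr = 60.44 Cr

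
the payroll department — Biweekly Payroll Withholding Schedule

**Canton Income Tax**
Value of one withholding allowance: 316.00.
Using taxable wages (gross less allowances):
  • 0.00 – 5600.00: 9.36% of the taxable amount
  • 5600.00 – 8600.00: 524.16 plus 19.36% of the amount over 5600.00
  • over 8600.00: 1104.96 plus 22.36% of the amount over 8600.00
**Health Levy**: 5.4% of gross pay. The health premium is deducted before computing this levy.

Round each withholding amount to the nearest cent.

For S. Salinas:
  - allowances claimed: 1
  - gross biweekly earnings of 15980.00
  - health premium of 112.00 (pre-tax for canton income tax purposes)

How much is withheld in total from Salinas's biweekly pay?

Canton Income Tax: taxable = 15980.00 − 112.00 − 1×316.00 = 15552.00
  1104.96 + 22.36% × (15552.00 − 8600.00) = 1104.96 + 22.36% × 6952.00 = 2659.43
Health Levy: 5.4% × 15868.00 = 856.87
Total: 2659.43 + 856.87 = 3516.30

3516.30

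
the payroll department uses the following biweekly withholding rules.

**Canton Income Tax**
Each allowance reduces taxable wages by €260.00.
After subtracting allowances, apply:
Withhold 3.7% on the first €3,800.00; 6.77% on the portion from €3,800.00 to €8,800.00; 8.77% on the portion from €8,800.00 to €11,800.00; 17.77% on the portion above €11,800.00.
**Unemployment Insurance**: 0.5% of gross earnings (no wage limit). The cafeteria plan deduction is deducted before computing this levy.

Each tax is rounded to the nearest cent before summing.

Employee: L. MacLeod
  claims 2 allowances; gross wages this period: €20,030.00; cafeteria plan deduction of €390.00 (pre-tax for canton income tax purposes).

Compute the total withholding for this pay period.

€2,141.16

Canton Income Tax: taxable = €20,030.00 − €390.00 − 2×€260.00 = €19,120.00
  €742.20 + 17.77% × (€19,120.00 − €11,800.00) = €742.20 + 17.77% × €7,320.00 = €2,042.96
Unemployment Insurance: 0.5% × €19,640.00 = €98.20
Total: €2,042.96 + €98.20 = €2,141.16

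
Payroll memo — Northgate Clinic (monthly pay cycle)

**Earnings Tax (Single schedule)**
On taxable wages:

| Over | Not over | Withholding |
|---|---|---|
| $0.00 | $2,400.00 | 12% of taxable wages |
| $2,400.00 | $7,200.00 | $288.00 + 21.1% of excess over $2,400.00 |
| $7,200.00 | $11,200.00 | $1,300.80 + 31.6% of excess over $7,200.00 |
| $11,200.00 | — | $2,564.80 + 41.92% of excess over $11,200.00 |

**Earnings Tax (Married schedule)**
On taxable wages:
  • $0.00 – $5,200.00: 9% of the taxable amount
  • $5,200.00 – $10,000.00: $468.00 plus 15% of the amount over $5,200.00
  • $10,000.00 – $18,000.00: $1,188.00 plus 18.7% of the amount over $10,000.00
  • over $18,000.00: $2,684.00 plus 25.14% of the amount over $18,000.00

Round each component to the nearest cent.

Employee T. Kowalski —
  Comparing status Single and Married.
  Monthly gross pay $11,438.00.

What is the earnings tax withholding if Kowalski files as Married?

Earnings Tax (Married): taxable = $11,438.00
  $1,188.00 + 18.7% × ($11,438.00 − $10,000.00) = $1,188.00 + 18.7% × $1,438.00 = $1,456.91

$1,456.91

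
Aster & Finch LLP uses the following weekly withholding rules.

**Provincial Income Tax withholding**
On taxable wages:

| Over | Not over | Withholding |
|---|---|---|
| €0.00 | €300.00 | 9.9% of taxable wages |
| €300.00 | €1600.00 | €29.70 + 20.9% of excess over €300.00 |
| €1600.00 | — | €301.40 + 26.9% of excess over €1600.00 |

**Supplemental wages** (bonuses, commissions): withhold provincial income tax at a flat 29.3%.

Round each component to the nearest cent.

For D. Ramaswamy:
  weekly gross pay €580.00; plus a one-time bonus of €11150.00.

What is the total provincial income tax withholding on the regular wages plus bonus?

€3355.17

Provincial Income Tax: taxable = €580.00
  €29.70 + 20.9% × (€580.00 − €300.00) = €29.70 + 20.9% × €280.00 = €88.22
Supplemental (29.3% flat on bonus): 29.3% × €11150.00 = €3266.95
Total provincial income tax: €88.22 + €3266.95 = €3355.17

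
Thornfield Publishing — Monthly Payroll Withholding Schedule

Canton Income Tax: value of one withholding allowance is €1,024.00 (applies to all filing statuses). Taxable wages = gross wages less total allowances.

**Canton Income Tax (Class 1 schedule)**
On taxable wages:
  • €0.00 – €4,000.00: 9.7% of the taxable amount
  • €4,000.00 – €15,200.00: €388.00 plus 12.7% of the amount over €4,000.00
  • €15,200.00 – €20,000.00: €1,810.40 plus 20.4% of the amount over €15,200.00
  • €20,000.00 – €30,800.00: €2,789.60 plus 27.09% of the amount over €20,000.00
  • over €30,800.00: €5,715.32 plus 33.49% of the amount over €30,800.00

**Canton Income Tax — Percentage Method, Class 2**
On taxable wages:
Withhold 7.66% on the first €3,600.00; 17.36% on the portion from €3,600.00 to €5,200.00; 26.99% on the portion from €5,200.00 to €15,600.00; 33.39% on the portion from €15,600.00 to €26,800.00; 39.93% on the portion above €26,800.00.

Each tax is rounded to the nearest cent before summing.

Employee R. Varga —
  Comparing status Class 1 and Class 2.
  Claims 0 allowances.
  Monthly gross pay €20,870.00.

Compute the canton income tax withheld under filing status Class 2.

€5,120.13

Canton Income Tax (Class 2): taxable = €20,870.00
  €3,360.48 + 33.39% × (€20,870.00 − €15,600.00) = €3,360.48 + 33.39% × €5,270.00 = €5,120.13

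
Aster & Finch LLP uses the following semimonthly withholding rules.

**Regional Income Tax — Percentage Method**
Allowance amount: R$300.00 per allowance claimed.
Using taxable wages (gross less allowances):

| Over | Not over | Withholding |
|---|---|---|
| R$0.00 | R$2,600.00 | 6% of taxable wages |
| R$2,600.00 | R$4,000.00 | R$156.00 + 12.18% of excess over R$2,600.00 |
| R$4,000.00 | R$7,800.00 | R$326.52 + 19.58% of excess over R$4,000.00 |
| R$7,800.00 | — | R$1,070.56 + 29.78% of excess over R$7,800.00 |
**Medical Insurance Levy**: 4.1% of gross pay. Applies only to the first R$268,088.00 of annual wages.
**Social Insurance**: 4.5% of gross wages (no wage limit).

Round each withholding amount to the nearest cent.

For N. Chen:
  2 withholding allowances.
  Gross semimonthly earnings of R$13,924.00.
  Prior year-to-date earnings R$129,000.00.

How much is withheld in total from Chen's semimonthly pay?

R$3,913.07

Regional Income Tax: taxable = R$13,924.00 − 2×R$300.00 = R$13,324.00
  R$1,070.56 + 29.78% × (R$13,324.00 − R$7,800.00) = R$1,070.56 + 29.78% × R$5,524.00 = R$2,715.61
Medical Insurance Levy: 4.1% × R$13,924.00 = R$570.88
Social Insurance: 4.5% × R$13,924.00 = R$626.58
Total: R$2,715.61 + R$570.88 + R$626.58 = R$3,913.07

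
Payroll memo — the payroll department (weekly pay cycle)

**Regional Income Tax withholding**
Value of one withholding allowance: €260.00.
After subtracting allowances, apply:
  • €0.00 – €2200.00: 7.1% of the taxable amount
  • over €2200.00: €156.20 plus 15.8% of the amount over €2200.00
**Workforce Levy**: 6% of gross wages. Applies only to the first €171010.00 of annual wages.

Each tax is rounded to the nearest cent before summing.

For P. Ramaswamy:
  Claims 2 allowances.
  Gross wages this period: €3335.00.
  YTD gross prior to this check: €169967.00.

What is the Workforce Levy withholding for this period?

€62.58

Workforce Levy: cap €171010.00 − YTD €169967.00 = €1043.00 subject; 6% × €1043.00 = €62.58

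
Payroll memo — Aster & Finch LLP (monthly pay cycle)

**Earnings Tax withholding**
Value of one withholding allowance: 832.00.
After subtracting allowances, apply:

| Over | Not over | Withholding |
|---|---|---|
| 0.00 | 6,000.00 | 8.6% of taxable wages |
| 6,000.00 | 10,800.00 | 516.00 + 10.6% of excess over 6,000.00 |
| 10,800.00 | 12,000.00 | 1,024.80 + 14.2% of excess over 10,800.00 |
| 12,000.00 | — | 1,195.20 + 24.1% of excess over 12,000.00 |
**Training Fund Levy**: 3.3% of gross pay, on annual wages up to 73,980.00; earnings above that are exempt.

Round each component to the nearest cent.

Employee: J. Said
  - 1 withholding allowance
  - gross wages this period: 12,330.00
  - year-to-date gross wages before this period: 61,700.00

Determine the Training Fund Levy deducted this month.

Training Fund Levy: cap 73,980.00 − YTD 61,700.00 = 12,280.00 subject; 3.3% × 12,280.00 = 405.24

405.24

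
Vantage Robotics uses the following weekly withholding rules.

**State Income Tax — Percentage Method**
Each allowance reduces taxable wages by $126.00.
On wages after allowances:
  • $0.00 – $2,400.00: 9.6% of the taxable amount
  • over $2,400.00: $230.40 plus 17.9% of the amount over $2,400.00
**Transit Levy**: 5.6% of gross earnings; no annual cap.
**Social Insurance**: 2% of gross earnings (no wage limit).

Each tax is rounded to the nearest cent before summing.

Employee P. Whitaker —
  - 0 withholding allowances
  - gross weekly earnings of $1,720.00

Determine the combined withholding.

$295.84

State Income Tax: taxable = $1,720.00
  9.6% × $1,720.00 = $165.12
Transit Levy: 5.6% × $1,720.00 = $96.32
Social Insurance: 2% × $1,720.00 = $34.40
Total: $165.12 + $96.32 + $34.40 = $295.84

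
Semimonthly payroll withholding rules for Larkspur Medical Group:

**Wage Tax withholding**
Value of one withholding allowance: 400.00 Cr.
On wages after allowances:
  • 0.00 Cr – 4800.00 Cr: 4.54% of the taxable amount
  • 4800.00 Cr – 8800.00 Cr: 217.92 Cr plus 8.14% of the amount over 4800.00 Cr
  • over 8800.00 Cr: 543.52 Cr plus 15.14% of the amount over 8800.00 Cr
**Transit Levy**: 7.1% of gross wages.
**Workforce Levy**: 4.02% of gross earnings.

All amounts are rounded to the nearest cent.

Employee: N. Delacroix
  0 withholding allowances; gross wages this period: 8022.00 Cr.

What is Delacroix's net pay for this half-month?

Wage Tax: taxable = 8022.00 Cr
  217.92 Cr + 8.14% × (8022.00 Cr − 4800.00 Cr) = 217.92 Cr + 8.14% × 3222.00 Cr = 480.19 Cr
Transit Levy: 7.1% × 8022.00 Cr = 569.56 Cr
Workforce Levy: 4.02% × 8022.00 Cr = 322.48 Cr
Total withheld: 480.19 Cr + 569.56 Cr + 322.48 Cr = 1372.23 Cr
Net pay: 8022.00 Cr − 1372.23 Cr = 6649.77 Cr

6649.77 Cr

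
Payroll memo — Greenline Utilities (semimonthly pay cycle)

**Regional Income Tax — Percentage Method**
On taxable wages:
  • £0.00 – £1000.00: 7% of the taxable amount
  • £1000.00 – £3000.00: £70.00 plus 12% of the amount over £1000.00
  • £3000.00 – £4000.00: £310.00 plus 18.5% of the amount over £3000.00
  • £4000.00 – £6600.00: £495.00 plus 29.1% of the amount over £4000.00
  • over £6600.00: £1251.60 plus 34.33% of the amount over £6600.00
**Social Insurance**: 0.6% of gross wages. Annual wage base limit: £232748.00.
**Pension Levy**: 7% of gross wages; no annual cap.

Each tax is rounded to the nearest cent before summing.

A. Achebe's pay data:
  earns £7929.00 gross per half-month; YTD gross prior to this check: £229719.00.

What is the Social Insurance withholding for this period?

£18.17

Social Insurance: cap £232748.00 − YTD £229719.00 = £3029.00 subject; 0.6% × £3029.00 = £18.17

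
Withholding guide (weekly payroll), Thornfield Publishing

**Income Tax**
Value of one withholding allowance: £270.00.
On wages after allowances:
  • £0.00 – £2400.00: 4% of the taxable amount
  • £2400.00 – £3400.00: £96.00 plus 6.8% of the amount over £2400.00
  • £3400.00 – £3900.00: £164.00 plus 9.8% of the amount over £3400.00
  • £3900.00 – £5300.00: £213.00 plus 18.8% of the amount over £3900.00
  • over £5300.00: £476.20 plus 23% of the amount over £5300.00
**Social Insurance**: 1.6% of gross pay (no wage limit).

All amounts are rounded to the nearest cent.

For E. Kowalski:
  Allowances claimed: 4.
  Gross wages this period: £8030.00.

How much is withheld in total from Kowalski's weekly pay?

Income Tax: taxable = £8030.00 − 4×£270.00 = £6950.00
  £476.20 + 23% × (£6950.00 − £5300.00) = £476.20 + 23% × £1650.00 = £855.70
Social Insurance: 1.6% × £8030.00 = £128.48
Total: £855.70 + £128.48 = £984.18

£984.18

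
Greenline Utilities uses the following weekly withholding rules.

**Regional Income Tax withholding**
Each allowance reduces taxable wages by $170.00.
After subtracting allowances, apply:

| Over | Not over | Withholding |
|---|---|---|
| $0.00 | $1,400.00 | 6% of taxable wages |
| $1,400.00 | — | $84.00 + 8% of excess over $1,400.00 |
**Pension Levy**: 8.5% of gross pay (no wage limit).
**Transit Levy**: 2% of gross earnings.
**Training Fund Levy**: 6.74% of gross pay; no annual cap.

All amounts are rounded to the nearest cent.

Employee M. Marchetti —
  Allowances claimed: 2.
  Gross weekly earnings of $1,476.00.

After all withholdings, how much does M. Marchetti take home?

$1,153.38

Regional Income Tax: taxable = $1,476.00 − 2×$170.00 = $1,136.00
  6% × $1,136.00 = $68.16
Pension Levy: 8.5% × $1,476.00 = $125.46
Transit Levy: 2% × $1,476.00 = $29.52
Training Fund Levy: 6.74% × $1,476.00 = $99.48
Total withheld: $68.16 + $125.46 + $29.52 + $99.48 = $322.62
Net pay: $1,476.00 − $322.62 = $1,153.38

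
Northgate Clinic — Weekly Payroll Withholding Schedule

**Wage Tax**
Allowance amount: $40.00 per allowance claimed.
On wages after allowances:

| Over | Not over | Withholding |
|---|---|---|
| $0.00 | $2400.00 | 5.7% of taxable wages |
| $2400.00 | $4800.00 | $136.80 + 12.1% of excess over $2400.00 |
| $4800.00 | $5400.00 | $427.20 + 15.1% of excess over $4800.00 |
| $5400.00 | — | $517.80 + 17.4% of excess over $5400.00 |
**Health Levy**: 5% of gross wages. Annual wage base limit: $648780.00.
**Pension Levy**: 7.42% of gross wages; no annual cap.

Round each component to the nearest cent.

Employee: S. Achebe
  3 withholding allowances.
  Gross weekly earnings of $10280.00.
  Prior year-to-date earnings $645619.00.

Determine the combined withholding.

$2266.87

Wage Tax: taxable = $10280.00 − 3×$40.00 = $10160.00
  $517.80 + 17.4% × ($10160.00 − $5400.00) = $517.80 + 17.4% × $4760.00 = $1346.04
Health Levy: cap $648780.00 − YTD $645619.00 = $3161.00 subject; 5% × $3161.00 = $158.05
Pension Levy: 7.42% × $10280.00 = $762.78
Total: $1346.04 + $158.05 + $762.78 = $2266.87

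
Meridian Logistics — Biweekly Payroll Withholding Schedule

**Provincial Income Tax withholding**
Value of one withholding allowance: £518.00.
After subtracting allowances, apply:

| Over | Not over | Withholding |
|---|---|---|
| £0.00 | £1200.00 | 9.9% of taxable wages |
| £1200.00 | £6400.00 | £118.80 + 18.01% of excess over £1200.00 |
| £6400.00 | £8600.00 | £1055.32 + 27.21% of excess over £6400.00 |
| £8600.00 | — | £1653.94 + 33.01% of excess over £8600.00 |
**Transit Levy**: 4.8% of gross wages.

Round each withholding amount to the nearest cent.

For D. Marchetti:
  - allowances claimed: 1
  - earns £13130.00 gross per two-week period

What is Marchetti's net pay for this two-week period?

Provincial Income Tax: taxable = £13130.00 − 1×£518.00 = £12612.00
  £1653.94 + 33.01% × (£12612.00 − £8600.00) = £1653.94 + 33.01% × £4012.00 = £2978.30
Transit Levy: 4.8% × £13130.00 = £630.24
Total withheld: £2978.30 + £630.24 = £3608.54
Net pay: £13130.00 − £3608.54 = £9521.46

£9521.46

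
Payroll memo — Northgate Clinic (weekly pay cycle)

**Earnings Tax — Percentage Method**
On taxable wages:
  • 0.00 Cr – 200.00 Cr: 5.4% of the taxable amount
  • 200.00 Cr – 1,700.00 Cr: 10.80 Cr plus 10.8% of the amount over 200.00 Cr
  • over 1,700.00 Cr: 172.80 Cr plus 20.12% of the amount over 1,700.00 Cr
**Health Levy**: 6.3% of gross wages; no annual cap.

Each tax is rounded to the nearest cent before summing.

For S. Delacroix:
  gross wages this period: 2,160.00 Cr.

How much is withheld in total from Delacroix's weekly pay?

401.43 Cr

Earnings Tax: taxable = 2,160.00 Cr
  172.80 Cr + 20.12% × (2,160.00 Cr − 1,700.00 Cr) = 172.80 Cr + 20.12% × 460.00 Cr = 265.35 Cr
Health Levy: 6.3% × 2,160.00 Cr = 136.08 Cr
Total: 265.35 Cr + 136.08 Cr = 401.43 Cr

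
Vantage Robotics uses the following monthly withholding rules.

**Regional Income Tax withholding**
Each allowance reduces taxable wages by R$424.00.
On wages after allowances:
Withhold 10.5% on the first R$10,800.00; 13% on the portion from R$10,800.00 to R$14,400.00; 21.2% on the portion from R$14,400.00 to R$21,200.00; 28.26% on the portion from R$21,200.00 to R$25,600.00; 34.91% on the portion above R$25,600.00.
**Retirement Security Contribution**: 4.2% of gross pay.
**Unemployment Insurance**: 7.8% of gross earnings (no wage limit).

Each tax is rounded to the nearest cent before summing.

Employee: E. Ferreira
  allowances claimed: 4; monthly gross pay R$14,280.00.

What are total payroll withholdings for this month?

R$3,079.52

Regional Income Tax: taxable = R$14,280.00 − 4×R$424.00 = R$12,584.00
  R$1,134.00 + 13% × (R$12,584.00 − R$10,800.00) = R$1,134.00 + 13% × R$1,784.00 = R$1,365.92
Retirement Security Contribution: 4.2% × R$14,280.00 = R$599.76
Unemployment Insurance: 7.8% × R$14,280.00 = R$1,113.84
Total: R$1,365.92 + R$599.76 + R$1,113.84 = R$3,079.52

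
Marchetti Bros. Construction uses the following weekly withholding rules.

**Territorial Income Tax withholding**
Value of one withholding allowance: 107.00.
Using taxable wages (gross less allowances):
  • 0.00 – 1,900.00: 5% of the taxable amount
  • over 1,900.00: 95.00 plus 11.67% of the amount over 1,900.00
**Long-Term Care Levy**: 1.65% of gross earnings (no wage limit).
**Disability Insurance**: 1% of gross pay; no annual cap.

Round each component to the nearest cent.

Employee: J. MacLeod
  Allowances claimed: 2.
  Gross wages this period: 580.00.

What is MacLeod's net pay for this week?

546.33

Territorial Income Tax: taxable = 580.00 − 2×107.00 = 366.00
  5% × 366.00 = 18.30
Long-Term Care Levy: 1.65% × 580.00 = 9.57
Disability Insurance: 1% × 580.00 = 5.80
Total withheld: 18.30 + 9.57 + 5.80 = 33.67
Net pay: 580.00 − 33.67 = 546.33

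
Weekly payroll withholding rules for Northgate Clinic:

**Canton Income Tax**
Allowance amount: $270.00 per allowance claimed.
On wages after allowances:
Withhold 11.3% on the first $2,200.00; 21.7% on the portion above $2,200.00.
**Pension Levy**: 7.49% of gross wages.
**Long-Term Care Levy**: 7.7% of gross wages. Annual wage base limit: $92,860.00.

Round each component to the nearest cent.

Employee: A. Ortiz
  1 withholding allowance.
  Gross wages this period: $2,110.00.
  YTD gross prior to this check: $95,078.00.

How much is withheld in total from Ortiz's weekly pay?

Canton Income Tax: taxable = $2,110.00 − 1×$270.00 = $1,840.00
  11.3% × $1,840.00 = $207.92
Pension Levy: 7.49% × $2,110.00 = $158.04
Long-Term Care Levy: YTD $95,078.00 ≥ cap $92,860.00 → $0.00
Total: $207.92 + $158.04 + $0.00 = $365.96

$365.96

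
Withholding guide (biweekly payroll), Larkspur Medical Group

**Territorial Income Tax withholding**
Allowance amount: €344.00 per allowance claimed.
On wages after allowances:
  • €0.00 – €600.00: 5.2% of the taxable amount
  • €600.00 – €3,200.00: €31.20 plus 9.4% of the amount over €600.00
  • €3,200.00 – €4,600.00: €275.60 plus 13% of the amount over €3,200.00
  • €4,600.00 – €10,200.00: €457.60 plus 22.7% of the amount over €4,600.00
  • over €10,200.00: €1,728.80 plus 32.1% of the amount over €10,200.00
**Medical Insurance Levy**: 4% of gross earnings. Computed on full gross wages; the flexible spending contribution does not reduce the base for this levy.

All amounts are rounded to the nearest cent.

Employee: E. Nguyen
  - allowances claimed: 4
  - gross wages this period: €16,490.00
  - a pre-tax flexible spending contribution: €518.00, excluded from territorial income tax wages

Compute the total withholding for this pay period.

Territorial Income Tax: taxable = €16,490.00 − €518.00 − 4×€344.00 = €14,596.00
  €1,728.80 + 32.1% × (€14,596.00 − €10,200.00) = €1,728.80 + 32.1% × €4,396.00 = €3,139.92
Medical Insurance Levy: 4% × €16,490.00 = €659.60
Total: €3,139.92 + €659.60 = €3,799.52

€3,799.52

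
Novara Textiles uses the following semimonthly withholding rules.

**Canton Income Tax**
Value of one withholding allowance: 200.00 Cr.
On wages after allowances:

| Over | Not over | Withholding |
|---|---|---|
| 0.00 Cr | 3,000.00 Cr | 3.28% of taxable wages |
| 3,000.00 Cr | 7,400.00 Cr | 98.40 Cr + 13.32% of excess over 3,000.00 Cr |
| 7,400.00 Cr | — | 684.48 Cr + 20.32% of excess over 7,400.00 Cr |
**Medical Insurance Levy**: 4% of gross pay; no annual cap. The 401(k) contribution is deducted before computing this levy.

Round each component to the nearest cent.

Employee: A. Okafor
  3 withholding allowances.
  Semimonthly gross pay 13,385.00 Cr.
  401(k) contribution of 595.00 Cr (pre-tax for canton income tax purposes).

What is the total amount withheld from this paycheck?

2,169.41 Cr

Canton Income Tax: taxable = 13,385.00 Cr − 595.00 Cr − 3×200.00 Cr = 12,190.00 Cr
  684.48 Cr + 20.32% × (12,190.00 Cr − 7,400.00 Cr) = 684.48 Cr + 20.32% × 4,790.00 Cr = 1,657.81 Cr
Medical Insurance Levy: 4% × 12,790.00 Cr = 511.60 Cr
Total: 1,657.81 Cr + 511.60 Cr = 2,169.41 Cr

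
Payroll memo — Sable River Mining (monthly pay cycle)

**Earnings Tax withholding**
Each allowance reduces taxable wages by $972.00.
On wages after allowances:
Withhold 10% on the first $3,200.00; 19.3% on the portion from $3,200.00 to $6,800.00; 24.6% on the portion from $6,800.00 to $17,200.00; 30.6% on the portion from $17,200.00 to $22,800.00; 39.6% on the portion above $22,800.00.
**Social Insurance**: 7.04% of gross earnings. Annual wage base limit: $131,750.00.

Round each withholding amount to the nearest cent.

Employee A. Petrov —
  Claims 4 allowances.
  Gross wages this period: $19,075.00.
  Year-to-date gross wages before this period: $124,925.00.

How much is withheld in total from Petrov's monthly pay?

Earnings Tax: taxable = $19,075.00 − 4×$972.00 = $15,187.00
  $1,014.80 + 24.6% × ($15,187.00 − $6,800.00) = $1,014.80 + 24.6% × $8,387.00 = $3,078.00
Social Insurance: cap $131,750.00 − YTD $124,925.00 = $6,825.00 subject; 7.04% × $6,825.00 = $480.48
Total: $3,078.00 + $480.48 = $3,558.48

$3,558.48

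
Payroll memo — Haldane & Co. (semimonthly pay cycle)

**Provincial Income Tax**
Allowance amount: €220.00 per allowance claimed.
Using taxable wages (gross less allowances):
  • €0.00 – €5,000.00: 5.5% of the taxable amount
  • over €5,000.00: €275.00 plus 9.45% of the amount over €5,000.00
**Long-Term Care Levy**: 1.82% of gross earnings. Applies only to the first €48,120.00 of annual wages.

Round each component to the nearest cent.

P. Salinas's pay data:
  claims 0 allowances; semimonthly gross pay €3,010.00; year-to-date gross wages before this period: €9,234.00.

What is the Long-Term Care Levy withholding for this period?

Long-Term Care Levy: 1.82% × €3,010.00 = €54.78

€54.78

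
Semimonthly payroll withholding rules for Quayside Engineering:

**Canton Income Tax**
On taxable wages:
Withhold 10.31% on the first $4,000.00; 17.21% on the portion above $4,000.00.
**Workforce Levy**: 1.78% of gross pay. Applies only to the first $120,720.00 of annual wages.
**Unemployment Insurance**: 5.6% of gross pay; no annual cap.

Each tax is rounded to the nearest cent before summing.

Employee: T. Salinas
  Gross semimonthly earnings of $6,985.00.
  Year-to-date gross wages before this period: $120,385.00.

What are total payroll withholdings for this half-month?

$1,323.24

Canton Income Tax: taxable = $6,985.00
  $412.40 + 17.21% × ($6,985.00 − $4,000.00) = $412.40 + 17.21% × $2,985.00 = $926.12
Workforce Levy: cap $120,720.00 − YTD $120,385.00 = $335.00 subject; 1.78% × $335.00 = $5.96
Unemployment Insurance: 5.6% × $6,985.00 = $391.16
Total: $926.12 + $5.96 + $391.16 = $1,323.24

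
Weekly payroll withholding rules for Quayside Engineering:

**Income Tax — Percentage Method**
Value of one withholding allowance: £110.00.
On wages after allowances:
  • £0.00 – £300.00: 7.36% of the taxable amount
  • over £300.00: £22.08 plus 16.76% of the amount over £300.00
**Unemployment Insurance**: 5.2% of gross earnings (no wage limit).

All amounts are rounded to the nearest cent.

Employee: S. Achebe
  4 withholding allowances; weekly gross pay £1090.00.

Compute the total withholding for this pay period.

Income Tax: taxable = £1090.00 − 4×£110.00 = £650.00
  £22.08 + 16.76% × (£650.00 − £300.00) = £22.08 + 16.76% × £350.00 = £80.74
Unemployment Insurance: 5.2% × £1090.00 = £56.68
Total: £80.74 + £56.68 = £137.42

£137.42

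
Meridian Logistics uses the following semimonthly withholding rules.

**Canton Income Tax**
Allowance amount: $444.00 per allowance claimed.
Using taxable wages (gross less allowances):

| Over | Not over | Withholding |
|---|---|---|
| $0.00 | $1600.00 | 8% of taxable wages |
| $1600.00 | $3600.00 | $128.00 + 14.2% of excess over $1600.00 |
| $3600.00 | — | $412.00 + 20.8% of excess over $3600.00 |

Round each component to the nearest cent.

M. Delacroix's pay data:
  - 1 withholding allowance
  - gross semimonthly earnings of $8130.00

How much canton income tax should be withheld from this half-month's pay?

Canton Income Tax: taxable = $8130.00 − 1×$444.00 = $7686.00
  $412.00 + 20.8% × ($7686.00 − $3600.00) = $412.00 + 20.8% × $4086.00 = $1261.89

$1261.89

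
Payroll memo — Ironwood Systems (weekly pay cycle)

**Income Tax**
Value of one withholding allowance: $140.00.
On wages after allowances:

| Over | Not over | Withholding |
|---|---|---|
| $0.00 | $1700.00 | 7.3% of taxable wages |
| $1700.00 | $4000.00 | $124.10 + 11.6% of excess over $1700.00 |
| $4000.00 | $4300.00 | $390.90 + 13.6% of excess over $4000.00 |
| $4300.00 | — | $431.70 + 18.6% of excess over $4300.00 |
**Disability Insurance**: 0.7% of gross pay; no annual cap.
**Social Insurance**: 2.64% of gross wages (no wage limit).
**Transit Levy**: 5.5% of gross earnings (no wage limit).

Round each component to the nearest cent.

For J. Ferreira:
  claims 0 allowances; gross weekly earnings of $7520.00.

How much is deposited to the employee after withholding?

$5824.61

Income Tax: taxable = $7520.00
  $431.70 + 18.6% × ($7520.00 − $4300.00) = $431.70 + 18.6% × $3220.00 = $1030.62
Disability Insurance: 0.7% × $7520.00 = $52.64
Social Insurance: 2.64% × $7520.00 = $198.53
Transit Levy: 5.5% × $7520.00 = $413.60
Total withheld: $1030.62 + $52.64 + $198.53 + $413.60 = $1695.39
Net pay: $7520.00 − $1695.39 = $5824.61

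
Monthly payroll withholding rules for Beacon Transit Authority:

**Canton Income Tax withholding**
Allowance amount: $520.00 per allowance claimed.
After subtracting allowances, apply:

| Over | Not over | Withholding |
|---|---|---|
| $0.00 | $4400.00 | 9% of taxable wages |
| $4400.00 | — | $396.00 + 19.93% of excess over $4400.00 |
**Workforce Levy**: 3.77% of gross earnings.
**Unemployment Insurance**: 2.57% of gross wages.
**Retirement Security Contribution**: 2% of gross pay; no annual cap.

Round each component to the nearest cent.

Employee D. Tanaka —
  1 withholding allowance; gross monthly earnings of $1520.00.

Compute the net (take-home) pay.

$1303.24

Canton Income Tax: taxable = $1520.00 − 1×$520.00 = $1000.00
  9% × $1000.00 = $90.00
Workforce Levy: 3.77% × $1520.00 = $57.30
Unemployment Insurance: 2.57% × $1520.00 = $39.06
Retirement Security Contribution: 2% × $1520.00 = $30.40
Total withheld: $90.00 + $57.30 + $39.06 + $30.40 = $216.76
Net pay: $1520.00 − $216.76 = $1303.24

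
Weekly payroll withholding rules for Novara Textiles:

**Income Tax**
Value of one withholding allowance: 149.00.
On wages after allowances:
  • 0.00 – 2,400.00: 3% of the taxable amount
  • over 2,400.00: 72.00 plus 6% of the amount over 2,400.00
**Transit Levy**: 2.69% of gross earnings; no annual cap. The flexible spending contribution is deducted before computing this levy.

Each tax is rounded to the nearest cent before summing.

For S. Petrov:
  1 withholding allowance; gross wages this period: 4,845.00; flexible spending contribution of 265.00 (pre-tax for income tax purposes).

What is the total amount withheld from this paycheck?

Income Tax: taxable = 4,845.00 − 265.00 − 1×149.00 = 4,431.00
  72.00 + 6% × (4,431.00 − 2,400.00) = 72.00 + 6% × 2,031.00 = 193.86
Transit Levy: 2.69% × 4,580.00 = 123.20
Total: 193.86 + 123.20 = 317.06

317.06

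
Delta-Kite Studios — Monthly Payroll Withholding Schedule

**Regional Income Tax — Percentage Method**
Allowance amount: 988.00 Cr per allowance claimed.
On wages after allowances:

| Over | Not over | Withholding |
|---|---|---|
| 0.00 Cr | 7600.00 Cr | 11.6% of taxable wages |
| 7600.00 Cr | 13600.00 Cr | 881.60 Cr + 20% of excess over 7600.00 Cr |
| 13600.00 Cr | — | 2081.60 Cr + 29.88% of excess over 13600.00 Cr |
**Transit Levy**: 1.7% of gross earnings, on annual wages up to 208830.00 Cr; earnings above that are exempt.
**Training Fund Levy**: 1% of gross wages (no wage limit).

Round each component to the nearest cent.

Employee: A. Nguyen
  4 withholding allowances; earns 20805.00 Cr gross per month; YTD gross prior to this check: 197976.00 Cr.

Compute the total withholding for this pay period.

Regional Income Tax: taxable = 20805.00 Cr − 4×988.00 Cr = 16853.00 Cr
  2081.60 Cr + 29.88% × (16853.00 Cr − 13600.00 Cr) = 2081.60 Cr + 29.88% × 3253.00 Cr = 3053.60 Cr
Transit Levy: cap 208830.00 Cr − YTD 197976.00 Cr = 10854.00 Cr subject; 1.7% × 10854.00 Cr = 184.52 Cr
Training Fund Levy: 1% × 20805.00 Cr = 208.05 Cr
Total: 3053.60 Cr + 184.52 Cr + 208.05 Cr = 3446.17 Cr

3446.17 Cr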